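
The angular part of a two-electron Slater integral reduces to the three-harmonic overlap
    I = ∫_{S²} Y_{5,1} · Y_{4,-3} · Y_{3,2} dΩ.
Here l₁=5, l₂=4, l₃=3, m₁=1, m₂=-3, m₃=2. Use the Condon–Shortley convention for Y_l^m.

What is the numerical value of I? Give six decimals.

0.160929

Rules hold: Σm=0, L=12 even, 1≤3≤9.
N = 11·9·7 = 693
Δ = 6!·4!·2!/13! = 1/180180
Racah Σ t=2..4: t=2:+1/576 t=3:−1/144 t=4:+1/576 = -1/288
⇒ 3j(5 4 3; 0 0 0)² = 20/1001, sgn +1
Racah Σ t=0..1: t=0:+1/17280 t=1:−1/1440 = -11/17280
⇒ 3j(5 4 3; 1 -3 2)² = 11/468, sgn +1
4πI² = N·(3j₀)²·(3jₘ)² = 55/169
I = +1·√(0.325444/4π) = 0.16092854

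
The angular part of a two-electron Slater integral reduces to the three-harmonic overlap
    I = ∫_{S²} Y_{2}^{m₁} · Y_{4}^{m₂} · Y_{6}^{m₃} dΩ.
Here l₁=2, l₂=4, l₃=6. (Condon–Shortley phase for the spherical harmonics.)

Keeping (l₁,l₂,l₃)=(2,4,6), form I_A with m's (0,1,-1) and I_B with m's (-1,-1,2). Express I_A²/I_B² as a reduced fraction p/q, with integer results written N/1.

Shared (l₁,l₂,l₃)=(2,4,6): N and (l;000)² cancel in I_A²/I_B².
A: Δ = 0!·4!·8!/13! = 1/6435; Racah Σ t=0..0: t=0:+1/2880 = 1/2880; ⇒ 3j(2 4 6; 0 1 -1)² = 14/429, sgn -1
B: Δ = 0!·4!·8!/13! = 1/6435; Racah Σ t=0..0: t=0:+1/4320 = 1/4320; ⇒ 3j(2 4 6; -1 -1 2)² = 224/6435, sgn +1
I_A²/I_B² = (14/429)/(224/6435) = 15/16

15/16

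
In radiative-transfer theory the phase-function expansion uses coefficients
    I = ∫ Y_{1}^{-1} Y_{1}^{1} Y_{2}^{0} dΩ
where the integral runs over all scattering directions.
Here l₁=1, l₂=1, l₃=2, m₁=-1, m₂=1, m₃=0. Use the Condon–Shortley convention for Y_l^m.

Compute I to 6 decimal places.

Rules hold: Σm=0, L=4 even, 0≤2≤2.
N = 3·3·5 = 45
Δ = 0!·2!·2!/5! = 1/30
Racah Σ t=0..0: t=0:+1/1 = 1/1
⇒ 3j(1 1 2; 0 0 0)² = 2/15, sgn +1
Racah Σ t=0..0: t=0:+1/4 = 1/4
⇒ 3j(1 1 2; -1 1 0)² = 1/30, sgn +1
4πI² = N·(3j₀)²·(3jₘ)² = 1/5
I = +1·√(0.2/4π) = 0.12615663

0.126157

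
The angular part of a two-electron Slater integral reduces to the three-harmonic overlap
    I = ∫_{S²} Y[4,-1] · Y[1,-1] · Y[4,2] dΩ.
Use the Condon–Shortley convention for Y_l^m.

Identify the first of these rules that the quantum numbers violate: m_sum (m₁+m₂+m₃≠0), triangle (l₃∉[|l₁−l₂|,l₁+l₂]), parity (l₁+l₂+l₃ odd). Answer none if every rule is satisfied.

parity

azimuthal sum: -1 − 1 + 2 = 0  ✓
3 ≤ 4 ≤ 5 (triangle on l)  ✓
L = 4 + 1 + 4 = 9 (odd)  ✗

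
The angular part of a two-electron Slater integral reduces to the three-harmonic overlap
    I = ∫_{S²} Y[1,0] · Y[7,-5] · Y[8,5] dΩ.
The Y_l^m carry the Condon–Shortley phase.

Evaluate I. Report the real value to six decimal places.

Rules hold: Σm=0, L=16 even, 6≤8≤8.
N = 3·15·17 = 765
Δ = 0!·2!·14!/17! = 1/2040
Racah Σ t=0..0: t=0:+1/25401600 = 1/25401600
⇒ 3j(1 7 8; 0 0 0)² = 8/255, sgn +1
Racah Σ t=0..0: t=0:+1/958003200 = 1/958003200
⇒ 3j(1 7 8; 0 -5 5)² = 13/680, sgn -1
4πI² = N·(3j₀)²·(3jₘ)² = 39/85
I = -1·√(0.458824/4π) = -0.19108118

-0.191081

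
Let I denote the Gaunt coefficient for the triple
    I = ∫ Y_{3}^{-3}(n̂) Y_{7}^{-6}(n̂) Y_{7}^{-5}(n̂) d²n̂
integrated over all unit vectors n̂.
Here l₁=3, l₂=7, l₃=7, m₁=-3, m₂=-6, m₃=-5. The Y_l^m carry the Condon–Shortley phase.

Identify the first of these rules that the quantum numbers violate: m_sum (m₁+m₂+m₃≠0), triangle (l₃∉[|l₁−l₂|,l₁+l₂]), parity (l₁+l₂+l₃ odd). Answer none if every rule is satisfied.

m₁+m₂+m₃ = -3 − 6 − 5 = -14  ✗
triangle: |3−7|=4 ≤ l₃=7 ≤ 3+7=10
parity: l₁+l₂+l₃ = 17 is odd

m_sum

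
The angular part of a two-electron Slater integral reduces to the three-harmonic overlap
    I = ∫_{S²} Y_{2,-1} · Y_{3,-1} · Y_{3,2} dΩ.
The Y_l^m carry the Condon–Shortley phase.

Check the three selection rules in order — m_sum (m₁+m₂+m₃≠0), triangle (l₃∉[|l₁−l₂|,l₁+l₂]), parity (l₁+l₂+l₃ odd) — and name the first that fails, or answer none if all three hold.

m₁+m₂+m₃ = -1 − 1 + 2 = 0  ✓
triangle: |2−3|=1 ≤ l₃=3 ≤ 2+3=5  ✓
parity: l₁+l₂+l₃ = 8 is even  ✓

none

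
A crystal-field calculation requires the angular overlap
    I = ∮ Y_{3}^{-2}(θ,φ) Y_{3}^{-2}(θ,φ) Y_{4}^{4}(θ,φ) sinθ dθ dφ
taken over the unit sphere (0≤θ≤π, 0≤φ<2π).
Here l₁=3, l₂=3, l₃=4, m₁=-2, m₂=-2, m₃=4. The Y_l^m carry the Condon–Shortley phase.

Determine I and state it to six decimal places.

0.214561

m-sum 0 ✓  L=10 even ✓  0≤4≤6 ✓
Π(2lᵢ+1) = 7×7×9 = 441
triangle coeff Δ(3,3,4) = 1/34650
Σ_t [0,2]: t=0:+1/72 t=1:−1/16 t=2:+1/72 = -5/144
(3j)²=2/77 [(3 3 4; 0 0 0)], sign=-1
Σ_t [1,1]: t=1:−1/576 = -1/576
(3j)²=5/99 [(3 3 4; -2 -2 4)], sign=-1
⇒ 4πI² = 70/121
I = (+1)√(70/121/(4π)) = 0.21456131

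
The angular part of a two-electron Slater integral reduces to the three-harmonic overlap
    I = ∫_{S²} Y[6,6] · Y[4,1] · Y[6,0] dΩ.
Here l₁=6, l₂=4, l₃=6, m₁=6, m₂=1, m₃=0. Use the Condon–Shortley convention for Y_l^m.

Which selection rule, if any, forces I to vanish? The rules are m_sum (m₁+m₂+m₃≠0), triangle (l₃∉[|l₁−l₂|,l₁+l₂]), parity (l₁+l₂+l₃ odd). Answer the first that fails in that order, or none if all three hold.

m_sum

m₁+m₂+m₃ = 6 + 1 + 0 = 7  ✗
triangle: |6−4|=2 ≤ l₃=6 ≤ 6+4=10
parity: l₁+l₂+l₃ = 16 is even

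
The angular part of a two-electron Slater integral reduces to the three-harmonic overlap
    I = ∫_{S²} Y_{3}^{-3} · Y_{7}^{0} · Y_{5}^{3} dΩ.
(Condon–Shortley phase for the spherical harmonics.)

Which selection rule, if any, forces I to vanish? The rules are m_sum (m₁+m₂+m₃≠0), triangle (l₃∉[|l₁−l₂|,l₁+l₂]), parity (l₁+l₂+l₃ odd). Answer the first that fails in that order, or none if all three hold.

parity

azimuthal sum: -3 + 0 + 3 = 0  ✓
4 ≤ 5 ≤ 10 (triangle on l)  ✓
L = 3 + 7 + 5 = 15 (odd)  ✗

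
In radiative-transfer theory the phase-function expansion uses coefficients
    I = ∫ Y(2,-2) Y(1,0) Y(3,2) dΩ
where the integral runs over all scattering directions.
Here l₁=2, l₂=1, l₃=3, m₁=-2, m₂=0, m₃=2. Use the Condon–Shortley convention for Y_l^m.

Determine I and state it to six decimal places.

Rules hold: Σm=0, L=6 even, 1≤3≤3.
N = 5·3·7 = 105
Δ = 0!·4!·2!/7! = 1/105
Racah Σ t=0..0: t=0:+1/4 = 1/4
⇒ 3j(2 1 3; 0 0 0)² = 3/35, sgn -1
Racah Σ t=0..0: t=0:+1/24 = 1/24
⇒ 3j(2 1 3; -2 0 2)² = 1/21, sgn -1
4πI² = N·(3j₀)²·(3jₘ)² = 3/7
I = +1·√(0.428571/4π) = 0.18467439

0.184674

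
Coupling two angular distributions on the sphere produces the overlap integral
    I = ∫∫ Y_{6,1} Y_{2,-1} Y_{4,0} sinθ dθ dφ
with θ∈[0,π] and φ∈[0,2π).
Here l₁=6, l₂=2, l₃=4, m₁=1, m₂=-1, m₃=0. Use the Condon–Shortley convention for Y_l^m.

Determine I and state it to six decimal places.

-0.210395

Rules hold: Σm=0, L=12 even, 4≤4≤8.
N = 13·5·9 = 585
Δ = 4!·8!·0!/13! = 1/6435
Racah Σ t=2..2: t=2:+1/2304 = 1/2304
⇒ 3j(6 2 4; 0 0 0)² = 5/143, sgn +1
Racah Σ t=1..1: t=1:−1/3456 = -1/3456
⇒ 3j(6 2 4; 1 -1 0)² = 35/1287, sgn -1
4πI² = N·(3j₀)²·(3jₘ)² = 875/1573
I = -1·√(0.556262/4π) = -0.21039467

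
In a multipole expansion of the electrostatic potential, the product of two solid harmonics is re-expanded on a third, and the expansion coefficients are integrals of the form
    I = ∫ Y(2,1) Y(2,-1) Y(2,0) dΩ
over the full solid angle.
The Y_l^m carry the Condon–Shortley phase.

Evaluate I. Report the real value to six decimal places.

Checks pass: Σm=0; 6 even; l₃=2∈[0,4].
(2·2+1)(2·2+1)(2·2+1) = 125
Δ: 2! 2! 2! / 7! → 1/630
sum: t=0:+1/8 t=1:−1/1 t=2:+1/8 = -3/4
3j²(2 2 2; 0 0 0) = Δ·Π!·Σ² = 2/35  (sign -1)
sum: t=0:+1/2 t=1:−1/4 = 1/4
3j²(2 2 2; 1 -1 0) = Δ·Π!·Σ² = 1/70  (sign +1)
combine: 4πI² = 125·2/35·1/70 = 5/49
take √, sign -1: I = -0.09011188

-0.090112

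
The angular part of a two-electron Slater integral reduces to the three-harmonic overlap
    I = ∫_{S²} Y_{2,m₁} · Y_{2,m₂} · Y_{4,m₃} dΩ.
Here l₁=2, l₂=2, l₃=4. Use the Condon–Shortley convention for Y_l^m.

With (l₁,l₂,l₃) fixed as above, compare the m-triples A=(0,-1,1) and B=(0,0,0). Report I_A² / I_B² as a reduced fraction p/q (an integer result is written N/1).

Shared (l₁,l₂,l₃)=(2,2,4): N and (l;000)² cancel in I_A²/I_B².
A: Δ = 0!·4!·4!/9! = 1/630; Racah Σ t=0..0: t=0:+1/24 = 1/24; ⇒ 3j(2 2 4; 0 -1 1)² = 1/21, sgn -1
B: Δ = 0!·4!·4!/9! = 1/630; Racah Σ t=0..0: t=0:+1/16 = 1/16; ⇒ 3j(2 2 4; 0 0 0)² = 2/35, sgn +1
I_A²/I_B² = (1/21)/(2/35) = 5/6

5/6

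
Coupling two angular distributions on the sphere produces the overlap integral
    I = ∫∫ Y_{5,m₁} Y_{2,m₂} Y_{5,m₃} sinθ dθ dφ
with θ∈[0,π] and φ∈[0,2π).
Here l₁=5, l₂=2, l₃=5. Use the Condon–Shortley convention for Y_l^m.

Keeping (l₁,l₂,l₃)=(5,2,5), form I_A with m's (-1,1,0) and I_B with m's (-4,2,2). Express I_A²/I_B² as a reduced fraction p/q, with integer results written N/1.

5/72

Shared (l₁,l₂,l₃)=(5,2,5): N and (l;000)² cancel in I_A²/I_B².
A: Δ = 2!·8!·2!/13! = 1/38610; Racah Σ t=1..2: t=1:−1/1440 t=2:+1/1152 = 1/5760; ⇒ 3j(5 2 5; -1 1 0)² = 1/858, sgn -1
B: Δ = 2!·8!·2!/13! = 1/38610; Racah Σ t=2..2: t=2:+1/20160 = 1/20160; ⇒ 3j(5 2 5; -4 2 2)² = 12/715, sgn -1
I_A²/I_B² = (1/858)/(12/715) = 5/72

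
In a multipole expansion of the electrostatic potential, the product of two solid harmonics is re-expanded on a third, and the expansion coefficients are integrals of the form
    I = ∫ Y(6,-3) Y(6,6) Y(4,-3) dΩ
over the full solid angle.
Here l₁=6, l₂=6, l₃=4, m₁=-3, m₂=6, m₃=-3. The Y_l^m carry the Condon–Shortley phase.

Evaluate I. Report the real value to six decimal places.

Checks pass: Σm=0; 16 even; l₃=4∈[0,12].
(2·6+1)(2·6+1)(2·4+1) = 1521
Δ: 8! 4! 4! / 17! → 1/15315300
sum: t=2:+1/829440 t=3:−1/25920 t=4:+1/9216 t=5:−1/25920 t=6:+1/829440 = 7/207360
3j²(6 6 4; 0 0 0) = Δ·Π!·Σ² = 28/2431  (sign +1)
sum: t=8:+1/5806080 = 1/5806080
3j²(6 6 4; -3 6 -3) = Δ·Π!·Σ² = 9/884  (sign -1)
combine: 4πI² = 1521·28/2431·9/884 = 567/3179
take √, sign -1: I = -0.11913554

-0.119136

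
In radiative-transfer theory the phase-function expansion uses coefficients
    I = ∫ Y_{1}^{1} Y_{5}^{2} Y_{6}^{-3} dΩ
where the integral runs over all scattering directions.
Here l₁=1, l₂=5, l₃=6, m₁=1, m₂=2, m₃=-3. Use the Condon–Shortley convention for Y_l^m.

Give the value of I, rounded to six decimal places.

Rules hold: Σm=0, L=12 even, 4≤6≤6.
N = 3·11·13 = 429
Δ = 0!·2!·10!/13! = 1/858
Racah Σ t=0..0: t=0:+1/14400 = 1/14400
⇒ 3j(1 5 6; 0 0 0)² = 6/143, sgn +1
Racah Σ t=0..0: t=0:+1/60480 = 1/60480
⇒ 3j(1 5 6; 1 2 -3)² = 6/143, sgn -1
4πI² = N·(3j₀)²·(3jₘ)² = 108/143
I = -1·√(0.755245/4π) = -0.24515397

-0.245154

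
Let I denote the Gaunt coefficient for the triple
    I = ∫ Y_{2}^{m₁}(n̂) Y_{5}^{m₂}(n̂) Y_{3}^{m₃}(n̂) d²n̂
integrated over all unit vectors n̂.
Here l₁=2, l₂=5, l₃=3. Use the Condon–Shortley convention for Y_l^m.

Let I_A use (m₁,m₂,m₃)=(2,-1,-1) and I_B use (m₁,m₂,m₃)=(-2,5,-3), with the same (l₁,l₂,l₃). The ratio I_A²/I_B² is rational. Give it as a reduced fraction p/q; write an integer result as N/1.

l's match ⇒ only the (l;m) 3-j factors differ between A and B.
A: triangle coeff Δ(2,5,3) = 1/2310; Σ_t [0,0]: t=0:+1/1152 = 1/1152; (3j)²=1/154 [(2 5 3; 2 -1 -1)], sign=+1
B: triangle coeff Δ(2,5,3) = 1/2310; Σ_t [4,4]: t=4:+1/17280 = 1/17280; (3j)²=1/11 [(2 5 3; -2 5 -3)], sign=+1
I_A²/I_B² = (1/154)/(1/11) = 1/14

1/14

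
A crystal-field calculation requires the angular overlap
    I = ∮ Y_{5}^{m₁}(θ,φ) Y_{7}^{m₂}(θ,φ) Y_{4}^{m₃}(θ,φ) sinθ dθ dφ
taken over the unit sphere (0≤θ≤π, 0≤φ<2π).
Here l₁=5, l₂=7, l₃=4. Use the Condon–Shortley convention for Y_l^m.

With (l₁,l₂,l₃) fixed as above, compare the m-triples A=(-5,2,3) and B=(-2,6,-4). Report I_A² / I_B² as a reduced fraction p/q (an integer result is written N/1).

Shared (l₁,l₂,l₃)=(5,7,4): N and (l;000)² cancel in I_A²/I_B².
A: Δ = 8!·2!·6!/17! = 1/6126120; Racah Σ t=8..8: t=8:+1/9676800 = 1/9676800; ⇒ 3j(5 7 4; -5 2 3)² = 27/19448, sgn -1
B: Δ = 8!·2!·6!/17! = 1/6126120; Racah Σ t=7..7: t=7:−1/7257600 = -1/7257600; ⇒ 3j(5 7 4; -2 6 -4)² = 2/85, sgn -1
I_A²/I_B² = (27/19448)/(2/85) = 135/2288

135/2288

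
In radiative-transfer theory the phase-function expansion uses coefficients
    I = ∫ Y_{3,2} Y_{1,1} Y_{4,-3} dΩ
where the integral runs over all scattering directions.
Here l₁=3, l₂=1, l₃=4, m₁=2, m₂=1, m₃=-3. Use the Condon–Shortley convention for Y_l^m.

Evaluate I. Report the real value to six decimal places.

-0.282095

Rules hold: Σm=0, L=8 even, 2≤4≤4.
N = 7·3·9 = 189
Δ = 0!·6!·2!/9! = 1/252
Racah Σ t=0..0: t=0:+1/36 = 1/36
⇒ 3j(3 1 4; 0 0 0)² = 4/63, sgn +1
Racah Σ t=0..0: t=0:+1/240 = 1/240
⇒ 3j(3 1 4; 2 1 -3)² = 1/12, sgn -1
4πI² = N·(3j₀)²·(3jₘ)² = 1/1
I = -1·√(1/4π) = -0.28209479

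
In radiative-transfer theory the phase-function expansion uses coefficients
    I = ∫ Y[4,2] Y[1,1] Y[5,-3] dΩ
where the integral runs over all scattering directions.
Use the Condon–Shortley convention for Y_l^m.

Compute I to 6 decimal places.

Checks pass: Σm=0; 10 even; l₃=5∈[3,5].
(2·4+1)(2·1+1)(2·5+1) = 297
Δ: 0! 8! 2! / 11! → 1/495
sum: t=0:+1/576 = 1/576
3j²(4 1 5; 0 0 0) = Δ·Π!·Σ² = 5/99  (sign -1)
sum: t=0:+1/2880 = 1/2880
3j²(4 1 5; 2 1 -3) = Δ·Π!·Σ² = 28/495  (sign +1)
combine: 4πI² = 297·5/99·28/495 = 28/33
take √, sign -1: I = -0.25984664

-0.259847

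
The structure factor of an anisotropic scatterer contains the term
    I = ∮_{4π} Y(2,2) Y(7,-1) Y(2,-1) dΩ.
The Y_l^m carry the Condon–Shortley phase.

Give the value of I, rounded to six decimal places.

0.000000

l₃=2 ∉ [5,9] — triangle fails ⇒ I = 0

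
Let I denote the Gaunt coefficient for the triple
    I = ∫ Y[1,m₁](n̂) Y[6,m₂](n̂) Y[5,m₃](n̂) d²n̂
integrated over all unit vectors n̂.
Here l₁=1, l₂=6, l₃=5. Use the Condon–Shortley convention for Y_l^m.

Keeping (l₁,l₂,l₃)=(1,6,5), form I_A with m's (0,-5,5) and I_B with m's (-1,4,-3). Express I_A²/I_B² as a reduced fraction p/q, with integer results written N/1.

11/45

Same 1,6,5: normalisation and zero-m 3j drop out of the ratio.
A: Δ: 2! 0! 10! / 13! → 1/858; sum: t=1:−1/3628800 = -1/3628800; 3j²(1 6 5; 0 -5 5) = Δ·Π!·Σ² = 1/78  (sign -1)
B: Δ: 2! 0! 10! / 13! → 1/858; sum: t=2:+1/161280 = 1/161280; 3j²(1 6 5; -1 4 -3) = Δ·Π!·Σ² = 15/286  (sign +1)
I_A²/I_B² = (1/78)/(15/286) = 11/45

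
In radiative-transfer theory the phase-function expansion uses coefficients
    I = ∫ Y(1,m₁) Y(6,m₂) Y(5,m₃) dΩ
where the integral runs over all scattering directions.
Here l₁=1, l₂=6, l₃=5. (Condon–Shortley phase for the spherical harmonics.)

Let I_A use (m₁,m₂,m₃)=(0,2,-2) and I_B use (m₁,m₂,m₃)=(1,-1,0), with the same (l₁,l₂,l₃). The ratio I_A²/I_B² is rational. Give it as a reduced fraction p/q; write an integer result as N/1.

Same 1,6,5: normalisation and zero-m 3j drop out of the ratio.
A: Δ: 2! 0! 10! / 13! → 1/858; sum: t=1:−1/30240 = -1/30240; 3j²(1 6 5; 0 2 -2) = Δ·Π!·Σ² = 16/429  (sign +1)
B: Δ: 2! 0! 10! / 13! → 1/858; sum: t=0:+1/28800 = 1/28800; 3j²(1 6 5; 1 -1 0) = Δ·Π!·Σ² = 7/286  (sign -1)
I_A²/I_B² = (16/429)/(7/286) = 32/21

32/21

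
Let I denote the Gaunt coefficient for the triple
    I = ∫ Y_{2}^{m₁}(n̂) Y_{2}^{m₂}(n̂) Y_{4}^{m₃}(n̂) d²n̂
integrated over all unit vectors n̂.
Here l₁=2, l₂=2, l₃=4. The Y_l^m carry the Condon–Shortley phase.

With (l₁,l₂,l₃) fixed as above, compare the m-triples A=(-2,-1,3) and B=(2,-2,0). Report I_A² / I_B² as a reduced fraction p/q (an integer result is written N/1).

35/1

l's match ⇒ only the (l;m) 3-j factors differ between A and B.
A: triangle coeff Δ(2,2,4) = 1/630; Σ_t [0,0]: t=0:+1/144 = 1/144; (3j)²=1/18 [(2 2 4; -2 -1 3)], sign=-1
B: triangle coeff Δ(2,2,4) = 1/630; Σ_t [0,0]: t=0:+1/576 = 1/576; (3j)²=1/630 [(2 2 4; 2 -2 0)], sign=+1
I_A²/I_B² = (1/18)/(1/630) = 35/1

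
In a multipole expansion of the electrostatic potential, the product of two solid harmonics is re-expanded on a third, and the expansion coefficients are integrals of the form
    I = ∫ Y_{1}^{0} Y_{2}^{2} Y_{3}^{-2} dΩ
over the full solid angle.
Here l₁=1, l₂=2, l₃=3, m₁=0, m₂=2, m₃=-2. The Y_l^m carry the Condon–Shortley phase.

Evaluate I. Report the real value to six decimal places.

Checks pass: Σm=0; 6 even; l₃=3∈[1,3].
(2·1+1)(2·2+1)(2·3+1) = 105
Δ: 0! 2! 4! / 7! → 1/105
sum: t=0:+1/4 = 1/4
3j²(1 2 3; 0 0 0) = Δ·Π!·Σ² = 3/35  (sign -1)
sum: t=0:+1/24 = 1/24
3j²(1 2 3; 0 2 -2) = Δ·Π!·Σ² = 1/21  (sign -1)
combine: 4πI² = 105·3/35·1/21 = 3/7
take √, sign +1: I = 0.18467439

0.184674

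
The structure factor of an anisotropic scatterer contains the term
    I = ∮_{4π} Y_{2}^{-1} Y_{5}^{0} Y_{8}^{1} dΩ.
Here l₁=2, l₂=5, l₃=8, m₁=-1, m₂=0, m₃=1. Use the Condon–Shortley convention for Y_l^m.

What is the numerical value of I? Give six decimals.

0.000000

l₃=8 ∉ [3,7] — triangle fails ⇒ I = 0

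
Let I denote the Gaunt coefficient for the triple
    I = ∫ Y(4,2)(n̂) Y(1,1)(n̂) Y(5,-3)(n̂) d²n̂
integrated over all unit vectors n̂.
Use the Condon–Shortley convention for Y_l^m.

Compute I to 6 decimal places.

-0.259847

m-sum 0 ✓  L=10 even ✓  3≤5≤5 ✓
Π(2lᵢ+1) = 9×3×11 = 297
triangle coeff Δ(4,1,5) = 1/495
Σ_t [0,0]: t=0:+1/576 = 1/576
(3j)²=5/99 [(4 1 5; 0 0 0)], sign=-1
Σ_t [0,0]: t=0:+1/2880 = 1/2880
(3j)²=28/495 [(4 1 5; 2 1 -3)], sign=+1
⇒ 4πI² = 28/33
I = (-1)√(28/33/(4π)) = -0.25984664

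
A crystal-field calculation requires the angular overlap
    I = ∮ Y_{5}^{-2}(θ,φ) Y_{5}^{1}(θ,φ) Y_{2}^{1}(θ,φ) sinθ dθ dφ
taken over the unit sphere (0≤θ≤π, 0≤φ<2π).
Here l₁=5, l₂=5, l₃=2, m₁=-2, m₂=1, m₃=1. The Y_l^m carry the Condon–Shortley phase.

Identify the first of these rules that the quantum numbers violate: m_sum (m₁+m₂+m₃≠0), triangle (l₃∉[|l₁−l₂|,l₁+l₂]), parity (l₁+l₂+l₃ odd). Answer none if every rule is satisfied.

m₁+m₂+m₃ = -2 + 1 + 1 = 0  ✓
triangle: |5−5|=0 ≤ l₃=2 ≤ 5+5=10  ✓
parity: l₁+l₂+l₃ = 12 is even  ✓

none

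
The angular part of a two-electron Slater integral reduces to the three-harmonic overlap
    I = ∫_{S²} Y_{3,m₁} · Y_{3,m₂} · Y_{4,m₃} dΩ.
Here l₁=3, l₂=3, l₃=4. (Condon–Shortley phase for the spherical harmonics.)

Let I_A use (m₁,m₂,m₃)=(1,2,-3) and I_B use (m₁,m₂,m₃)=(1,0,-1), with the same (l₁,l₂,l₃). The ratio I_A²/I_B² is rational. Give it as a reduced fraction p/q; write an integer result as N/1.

Same 3,3,4: normalisation and zero-m 3j drop out of the ratio.
A: Δ: 2! 4! 4! / 11! → 1/34650; sum: t=1:−1/144 t=2:+1/288 = -1/288; 3j²(3 3 4; 1 2 -3) = Δ·Π!·Σ² = 1/99  (sign +1)
B: Δ: 2! 4! 4! / 11! → 1/34650; sum: t=0:+1/48 t=1:−1/24 t=2:+1/288 = -5/288; 3j²(3 3 4; 1 0 -1) = Δ·Π!·Σ² = 5/462  (sign +1)
I_A²/I_B² = (1/99)/(5/462) = 14/15

14/15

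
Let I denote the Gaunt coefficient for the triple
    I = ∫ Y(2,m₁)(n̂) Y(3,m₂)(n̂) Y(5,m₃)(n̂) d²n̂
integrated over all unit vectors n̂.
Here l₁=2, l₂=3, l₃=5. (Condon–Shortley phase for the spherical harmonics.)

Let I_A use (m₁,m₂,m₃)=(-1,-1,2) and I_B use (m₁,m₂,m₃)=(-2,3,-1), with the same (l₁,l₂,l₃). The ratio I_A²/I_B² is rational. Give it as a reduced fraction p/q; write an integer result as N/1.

Same 2,3,5: normalisation and zero-m 3j drop out of the ratio.
A: Δ: 0! 4! 6! / 11! → 1/2310; sum: t=0:+1/288 = 1/288; 3j²(2 3 5; -1 -1 2) = Δ·Π!·Σ² = 1/22  (sign -1)
B: Δ: 0! 4! 6! / 11! → 1/2310; sum: t=0:+1/17280 = 1/17280; 3j²(2 3 5; -2 3 -1) = Δ·Π!·Σ² = 1/2310  (sign +1)
I_A²/I_B² = (1/22)/(1/2310) = 105/1

105/1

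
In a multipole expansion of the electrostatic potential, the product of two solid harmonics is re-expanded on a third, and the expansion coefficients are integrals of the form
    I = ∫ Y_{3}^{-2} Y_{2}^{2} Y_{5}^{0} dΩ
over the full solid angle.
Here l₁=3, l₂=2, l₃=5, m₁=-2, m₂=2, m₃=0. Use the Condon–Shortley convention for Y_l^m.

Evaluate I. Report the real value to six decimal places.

Rules hold: Σm=0, L=10 even, 1≤5≤5.
N = 7·5·11 = 385
Δ = 0!·6!·4!/11! = 1/2310
Racah Σ t=0..0: t=0:+1/144 = 1/144
⇒ 3j(3 2 5; 0 0 0)² = 10/231, sgn -1
Racah Σ t=0..0: t=0:+1/2880 = 1/2880
⇒ 3j(3 2 5; -2 2 0)² = 1/462, sgn -1
4πI² = N·(3j₀)²·(3jₘ)² = 25/693
I = +1·√(0.036075/4π) = 0.05357948

0.053579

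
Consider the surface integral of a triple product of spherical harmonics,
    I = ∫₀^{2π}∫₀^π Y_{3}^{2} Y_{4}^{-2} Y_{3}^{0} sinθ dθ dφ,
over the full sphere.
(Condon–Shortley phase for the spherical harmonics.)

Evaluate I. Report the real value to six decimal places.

-0.044418

m-sum 0 ✓  L=10 even ✓  1≤3≤7 ✓
Π(2lᵢ+1) = 7×9×7 = 441
triangle coeff Δ(3,4,3) = 1/34650
Σ_t [1,3]: t=1:−1/72 t=2:+1/16 t=3:−1/72 = 5/144
(3j)²=2/77 [(3 4 3; 0 0 0)], sign=-1
Σ_t [0,1]: t=0:+1/96 t=1:−1/72 = -1/288
(3j)²=1/462 [(3 4 3; 2 -2 0)], sign=+1
⇒ 4πI² = 3/121
I = (-1)√(3/121/(4π)) = -0.04441841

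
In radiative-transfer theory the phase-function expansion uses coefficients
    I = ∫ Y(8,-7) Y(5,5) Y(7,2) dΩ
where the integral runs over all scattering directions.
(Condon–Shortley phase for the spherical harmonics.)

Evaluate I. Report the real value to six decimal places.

-0.105931

m-sum 0 ✓  L=20 even ✓  3≤7≤13 ✓
Π(2lᵢ+1) = 17×11×15 = 2805
triangle coeff Δ(8,5,7) = 1/814773960
Σ_t [1,5]: t=1:−1/87091200 t=2:+1/4976640 t=3:−1/2073600 t=4:+1/4976640 t=5:−1/87091200 = -1/9676800
(3j)²=360/46189 [(8 5 7; 0 0 0)], sign=+1
Σ_t [6,6]: t=6:+1/6270566400 = 1/6270566400
(3j)²=25/3876 [(8 5 7; -7 5 2)], sign=-1
⇒ 4πI² = 11250/79781
I = (-1)√(11250/79781/(4π)) = -0.10593064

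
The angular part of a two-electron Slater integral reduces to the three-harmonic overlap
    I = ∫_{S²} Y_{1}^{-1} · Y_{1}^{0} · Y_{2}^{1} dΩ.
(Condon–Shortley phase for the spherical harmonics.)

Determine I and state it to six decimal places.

m-sum 0 ✓  L=4 even ✓  0≤2≤2 ✓
Π(2lᵢ+1) = 3×3×5 = 45
triangle coeff Δ(1,1,2) = 1/30
Σ_t [0,0]: t=0:+1/1 = 1/1
(3j)²=2/15 [(1 1 2; 0 0 0)], sign=+1
Σ_t [0,0]: t=0:+1/2 = 1/2
(3j)²=1/10 [(1 1 2; -1 0 1)], sign=-1
⇒ 4πI² = 3/5
I = (-1)√(3/5/(4π)) = -0.21850969

-0.218510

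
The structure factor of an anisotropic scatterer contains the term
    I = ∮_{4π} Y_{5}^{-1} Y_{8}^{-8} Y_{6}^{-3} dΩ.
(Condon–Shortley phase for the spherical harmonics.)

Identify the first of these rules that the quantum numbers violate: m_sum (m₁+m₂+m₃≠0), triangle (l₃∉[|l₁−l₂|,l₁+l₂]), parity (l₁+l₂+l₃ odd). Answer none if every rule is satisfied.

m_sum

Σmᵢ = -12  ✗
l₃∈[|l₁−l₂|,l₁+l₂]=[3,13], have l₃=6
Σlᵢ = 19 ⇒ odd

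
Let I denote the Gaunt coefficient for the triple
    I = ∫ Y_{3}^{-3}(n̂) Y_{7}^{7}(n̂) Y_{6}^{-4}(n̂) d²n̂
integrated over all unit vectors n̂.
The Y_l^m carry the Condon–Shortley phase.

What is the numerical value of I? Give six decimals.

Rules hold: Σm=0, L=16 even, 4≤6≤10.
N = 7·15·13 = 1365
Δ = 4!·2!·10!/17! = 1/2042040
Racah Σ t=1..3: t=1:−1/207360 t=2:+1/57600 t=3:−1/207360 = 1/129600
⇒ 3j(3 7 6; 0 0 0)² = 168/12155, sgn +1
Racah Σ t=4..4: t=4:+1/174182400 = 1/174182400
⇒ 3j(3 7 6; -3 7 -4)² = 1/136, sgn +1
4πI² = N·(3j₀)²·(3jₘ)² = 441/3179
I = +1·√(0.138723/4π) = 0.10506767

0.105068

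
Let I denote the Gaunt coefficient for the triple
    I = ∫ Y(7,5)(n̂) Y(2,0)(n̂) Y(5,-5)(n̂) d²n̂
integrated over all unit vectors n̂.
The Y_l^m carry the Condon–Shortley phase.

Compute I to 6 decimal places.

-0.092064

Rules hold: Σm=0, L=14 even, 5≤5≤9.
N = 15·5·11 = 825
Δ = 4!·10!·0!/15! = 1/15015
Racah Σ t=2..2: t=2:+1/57600 = 1/57600
⇒ 3j(7 2 5; 0 0 0)² = 21/715, sgn -1
Racah Σ t=2..2: t=2:+1/14515200 = 1/14515200
⇒ 3j(7 2 5; 5 0 -5)² = 2/455, sgn +1
4πI² = N·(3j₀)²·(3jₘ)² = 18/169
I = -1·√(0.106509/4π) = -0.09206360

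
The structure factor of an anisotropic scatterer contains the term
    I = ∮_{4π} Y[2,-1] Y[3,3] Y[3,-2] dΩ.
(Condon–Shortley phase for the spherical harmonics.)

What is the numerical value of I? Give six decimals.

-0.210261

m-sum 0 ✓  L=8 even ✓  1≤3≤5 ✓
Π(2lᵢ+1) = 5×7×7 = 245
triangle coeff Δ(2,3,3) = 1/3780
Σ_t [0,2]: t=0:+1/24 t=1:−1/4 t=2:+1/24 = -1/6
(3j)²=4/105 [(2 3 3; 0 0 0)], sign=+1
Σ_t [2,2]: t=2:+1/48 = 1/48
(3j)²=5/84 [(2 3 3; -1 3 -2)], sign=-1
⇒ 4πI² = 5/9
I = (-1)√(5/9/(4π)) = -0.21026104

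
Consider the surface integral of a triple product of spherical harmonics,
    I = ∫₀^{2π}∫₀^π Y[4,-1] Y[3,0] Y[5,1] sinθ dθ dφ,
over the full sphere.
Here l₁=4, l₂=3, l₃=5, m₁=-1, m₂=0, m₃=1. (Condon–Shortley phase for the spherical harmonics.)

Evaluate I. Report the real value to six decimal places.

-0.115089

Rules hold: Σm=0, L=12 even, 1≤5≤7.
N = 9·7·11 = 693
Δ = 2!·6!·4!/13! = 1/180180
Racah Σ t=0..2: t=0:+1/576 t=1:−1/144 t=2:+1/576 = -1/288
⇒ 3j(4 3 5; 0 0 0)² = 20/1001, sgn +1
Racah Σ t=0..2: t=0:+1/1440 t=1:−1/192 t=2:+1/432 = -19/8640
⇒ 3j(4 3 5; -1 0 1)² = 361/30030, sgn -1
4πI² = N·(3j₀)²·(3jₘ)² = 2166/13013
I = -1·√(0.166449/4π) = -0.11508947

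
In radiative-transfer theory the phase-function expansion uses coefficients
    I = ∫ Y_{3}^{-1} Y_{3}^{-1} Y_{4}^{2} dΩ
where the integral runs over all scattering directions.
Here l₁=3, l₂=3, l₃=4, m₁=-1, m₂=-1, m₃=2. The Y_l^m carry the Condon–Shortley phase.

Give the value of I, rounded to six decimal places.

0.162193

Checks pass: Σm=0; 10 even; l₃=4∈[0,6].
(2·3+1)(2·3+1)(2·4+1) = 441
Δ: 2! 4! 4! / 11! → 1/34650
sum: t=0:+1/72 t=1:−1/16 t=2:+1/72 = -5/144
3j²(3 3 4; 0 0 0) = Δ·Π!·Σ² = 2/77  (sign -1)
sum: t=0:+1/192 t=1:−1/36 t=2:+1/192 = -5/288
3j²(3 3 4; -1 -1 2) = Δ·Π!·Σ² = 20/693  (sign -1)
combine: 4πI² = 441·2/77·20/693 = 40/121
take √, sign +1: I = 0.16219310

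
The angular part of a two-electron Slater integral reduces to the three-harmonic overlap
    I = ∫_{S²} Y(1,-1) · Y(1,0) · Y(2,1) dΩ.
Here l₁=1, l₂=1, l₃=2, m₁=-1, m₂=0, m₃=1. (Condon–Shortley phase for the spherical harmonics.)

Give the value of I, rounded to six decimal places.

Checks pass: Σm=0; 4 even; l₃=2∈[0,2].
(2·1+1)(2·1+1)(2·2+1) = 45
Δ: 0! 2! 2! / 5! → 1/30
sum: t=0:+1/1 = 1/1
3j²(1 1 2; 0 0 0) = Δ·Π!·Σ² = 2/15  (sign +1)
sum: t=0:+1/2 = 1/2
3j²(1 1 2; -1 0 1) = Δ·Π!·Σ² = 1/10  (sign -1)
combine: 4πI² = 45·2/15·1/10 = 3/5
take √, sign -1: I = -0.21850969

-0.218510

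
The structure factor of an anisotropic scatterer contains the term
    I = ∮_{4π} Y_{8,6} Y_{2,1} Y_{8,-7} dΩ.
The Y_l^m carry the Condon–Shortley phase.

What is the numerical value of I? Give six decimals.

Rules hold: Σm=0, L=18 even, 6≤8≤10.
N = 17·5·17 = 1445
Δ = 2!·14!·2!/19! = 1/348840
Racah Σ t=0..2: t=0:+1/116121600 t=1:−1/25401600 t=2:+1/116121600 = -1/45158400
⇒ 3j(8 2 8; 0 0 0)² = 24/1615, sgn -1
Racah Σ t=1..2: t=1:−1/12454041600 t=2:+1/174356582400 = -1/13412044800
⇒ 3j(8 2 8; 6 1 -7)² = 169/7752, sgn +1
4πI² = N·(3j₀)²·(3jₘ)² = 169/361
I = -1·√(0.468144/4π) = -0.19301223

-0.193012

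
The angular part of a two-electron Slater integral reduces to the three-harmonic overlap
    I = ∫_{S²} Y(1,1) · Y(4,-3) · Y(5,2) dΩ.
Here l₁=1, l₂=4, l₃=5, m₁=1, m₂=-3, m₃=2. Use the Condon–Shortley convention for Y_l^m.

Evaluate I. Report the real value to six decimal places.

Checks pass: Σm=0; 10 even; l₃=5∈[3,5].
(2·1+1)(2·4+1)(2·5+1) = 297
Δ: 0! 2! 8! / 11! → 1/495
sum: t=0:+1/576 = 1/576
3j²(1 4 5; 0 0 0) = Δ·Π!·Σ² = 5/99  (sign -1)
sum: t=0:+1/10080 = 1/10080
3j²(1 4 5; 1 -3 2) = Δ·Π!·Σ² = 1/165  (sign -1)
combine: 4πI² = 297·5/99·1/165 = 1/11
take √, sign +1: I = 0.08505478

0.085055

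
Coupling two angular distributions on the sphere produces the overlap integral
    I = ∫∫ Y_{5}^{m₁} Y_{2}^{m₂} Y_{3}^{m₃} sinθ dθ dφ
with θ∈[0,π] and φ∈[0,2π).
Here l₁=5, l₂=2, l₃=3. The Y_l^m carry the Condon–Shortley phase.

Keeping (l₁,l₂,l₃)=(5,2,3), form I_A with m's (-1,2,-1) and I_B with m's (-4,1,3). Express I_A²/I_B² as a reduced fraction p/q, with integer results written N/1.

5/28

Same 5,2,3: normalisation and zero-m 3j drop out of the ratio.
A: Δ: 4! 6! 0! / 11! → 1/2310; sum: t=4:+1/1152 = 1/1152; 3j²(5 2 3; -1 2 -1) = Δ·Π!·Σ² = 1/154  (sign +1)
B: Δ: 4! 6! 0! / 11! → 1/2310; sum: t=3:−1/4320 = -1/4320; 3j²(5 2 3; -4 1 3) = Δ·Π!·Σ² = 2/55  (sign -1)
I_A²/I_B² = (1/154)/(2/55) = 5/28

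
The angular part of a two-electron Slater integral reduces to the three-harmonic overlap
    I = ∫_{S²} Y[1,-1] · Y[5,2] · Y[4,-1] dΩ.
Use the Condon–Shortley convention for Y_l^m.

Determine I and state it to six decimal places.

0.225034

m-sum 0 ✓  L=10 even ✓  4≤4≤6 ✓
Π(2lᵢ+1) = 3×11×9 = 297
triangle coeff Δ(1,5,4) = 1/495
Σ_t [1,1]: t=1:−1/576 = -1/576
(3j)²=5/99 [(1 5 4; 0 0 0)], sign=-1
Σ_t [2,2]: t=2:+1/1440 = 1/1440
(3j)²=7/165 [(1 5 4; -1 2 -1)], sign=-1
⇒ 4πI² = 7/11
I = (+1)√(7/11/(4π)) = 0.22503380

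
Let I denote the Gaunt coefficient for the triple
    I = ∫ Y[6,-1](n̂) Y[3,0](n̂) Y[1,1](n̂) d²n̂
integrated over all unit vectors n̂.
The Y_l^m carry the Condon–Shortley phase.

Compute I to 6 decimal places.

triangle: need 3≤l₃≤9, have 1; I=0

0.000000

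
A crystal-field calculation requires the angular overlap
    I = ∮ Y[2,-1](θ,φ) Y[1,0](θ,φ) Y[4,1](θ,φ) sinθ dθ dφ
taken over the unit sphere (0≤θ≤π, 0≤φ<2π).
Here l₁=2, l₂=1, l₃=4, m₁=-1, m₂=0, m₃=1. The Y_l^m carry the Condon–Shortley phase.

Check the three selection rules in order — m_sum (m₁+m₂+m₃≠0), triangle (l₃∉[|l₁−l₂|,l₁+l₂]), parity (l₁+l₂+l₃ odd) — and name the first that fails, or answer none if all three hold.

triangle

m₁+m₂+m₃ = -1 + 0 + 1 = 0  ✓
triangle: |2−1|=1 ≤ l₃=4 ≤ 2+1=3  ✗
parity: l₁+l₂+l₃ = 7 is odd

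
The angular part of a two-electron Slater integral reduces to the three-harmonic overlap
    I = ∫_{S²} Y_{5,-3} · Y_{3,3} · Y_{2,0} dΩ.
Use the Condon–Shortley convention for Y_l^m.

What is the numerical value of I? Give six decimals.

Rules hold: Σm=0, L=10 even, 2≤2≤8.
N = 11·7·5 = 385
Δ = 6!·4!·0!/11! = 1/2310
Racah Σ t=3..3: t=3:−1/144 = -1/144
⇒ 3j(5 3 2; 0 0 0)² = 10/231, sgn -1
Racah Σ t=6..6: t=6:+1/2880 = 1/2880
⇒ 3j(5 3 2; -3 3 0)² = 2/165, sgn +1
4πI² = N·(3j₀)²·(3jₘ)² = 20/99
I = -1·√(0.20202/4π) = -0.12679218

-0.126792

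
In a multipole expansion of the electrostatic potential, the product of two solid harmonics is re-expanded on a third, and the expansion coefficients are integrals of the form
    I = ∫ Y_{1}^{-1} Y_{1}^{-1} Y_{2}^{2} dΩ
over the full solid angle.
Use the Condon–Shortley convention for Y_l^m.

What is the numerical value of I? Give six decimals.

0.309019

Checks pass: Σm=0; 4 even; l₃=2∈[0,2].
(2·1+1)(2·1+1)(2·2+1) = 45
Δ: 0! 2! 2! / 5! → 1/30
sum: t=0:+1/1 = 1/1
3j²(1 1 2; 0 0 0) = Δ·Π!·Σ² = 2/15  (sign +1)
sum: t=0:+1/4 = 1/4
3j²(1 1 2; -1 -1 2) = Δ·Π!·Σ² = 1/5  (sign +1)
combine: 4πI² = 45·2/15·1/5 = 6/5
take √, sign +1: I = 0.30901936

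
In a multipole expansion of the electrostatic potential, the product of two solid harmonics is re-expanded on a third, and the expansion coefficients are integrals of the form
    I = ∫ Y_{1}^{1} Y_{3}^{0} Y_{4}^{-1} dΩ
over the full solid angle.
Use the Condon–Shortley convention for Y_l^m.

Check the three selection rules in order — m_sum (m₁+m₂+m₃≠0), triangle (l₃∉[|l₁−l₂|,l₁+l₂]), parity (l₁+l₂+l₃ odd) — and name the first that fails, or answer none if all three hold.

none

m₁+m₂+m₃ = 1 + 0 − 1 = 0  ✓
triangle: |1−3|=2 ≤ l₃=4 ≤ 1+3=4  ✓
parity: l₁+l₂+l₃ = 8 is even  ✓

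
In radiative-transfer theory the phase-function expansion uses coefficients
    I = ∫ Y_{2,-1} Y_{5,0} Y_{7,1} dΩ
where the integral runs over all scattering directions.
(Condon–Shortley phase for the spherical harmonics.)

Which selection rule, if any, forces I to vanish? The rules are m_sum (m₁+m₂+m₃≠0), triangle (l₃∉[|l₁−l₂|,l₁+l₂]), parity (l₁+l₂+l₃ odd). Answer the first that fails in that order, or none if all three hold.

azimuthal sum: -1 + 0 + 1 = 0  ✓
3 ≤ 7 ≤ 7 (triangle on l)  ✓
L = 2 + 5 + 7 = 14 (even)  ✓

none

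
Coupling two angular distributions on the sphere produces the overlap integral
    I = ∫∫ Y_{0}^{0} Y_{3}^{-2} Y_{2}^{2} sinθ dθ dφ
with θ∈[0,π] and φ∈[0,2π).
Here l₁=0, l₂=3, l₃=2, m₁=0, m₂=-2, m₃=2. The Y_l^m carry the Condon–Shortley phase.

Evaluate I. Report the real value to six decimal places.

triangle: need 3≤l₃≤3, have 2; I=0

0.000000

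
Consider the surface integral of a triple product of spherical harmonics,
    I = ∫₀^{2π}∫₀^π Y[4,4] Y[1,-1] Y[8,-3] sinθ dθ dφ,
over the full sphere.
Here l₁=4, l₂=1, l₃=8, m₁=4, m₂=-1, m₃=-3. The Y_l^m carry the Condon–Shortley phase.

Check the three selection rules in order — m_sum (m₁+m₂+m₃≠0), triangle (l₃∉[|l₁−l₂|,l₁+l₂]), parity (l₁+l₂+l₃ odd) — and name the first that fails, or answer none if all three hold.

azimuthal sum: 4 − 1 − 3 = 0  ✓
3 ≤ 8 ≤ 5 (triangle on l)  ✗
L = 4 + 1 + 8 = 13 (odd)

triangle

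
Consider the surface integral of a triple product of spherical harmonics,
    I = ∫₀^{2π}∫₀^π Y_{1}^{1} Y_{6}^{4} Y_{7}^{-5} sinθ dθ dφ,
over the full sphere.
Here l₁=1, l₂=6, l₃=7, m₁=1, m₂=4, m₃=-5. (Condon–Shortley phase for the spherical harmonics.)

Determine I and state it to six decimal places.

Checks pass: Σm=0; 14 even; l₃=7∈[5,7].
(2·1+1)(2·6+1)(2·7+1) = 585
Δ: 0! 2! 12! / 15! → 1/1365
sum: t=0:+1/518400 = 1/518400
3j²(1 6 7; 0 0 0) = Δ·Π!·Σ² = 7/195  (sign -1)
sum: t=0:+1/14515200 = 1/14515200
3j²(1 6 7; 1 4 -5) = Δ·Π!·Σ² = 22/455  (sign +1)
combine: 4πI² = 585·7/195·22/455 = 66/65
take √, sign -1: I = -0.28425647

-0.284256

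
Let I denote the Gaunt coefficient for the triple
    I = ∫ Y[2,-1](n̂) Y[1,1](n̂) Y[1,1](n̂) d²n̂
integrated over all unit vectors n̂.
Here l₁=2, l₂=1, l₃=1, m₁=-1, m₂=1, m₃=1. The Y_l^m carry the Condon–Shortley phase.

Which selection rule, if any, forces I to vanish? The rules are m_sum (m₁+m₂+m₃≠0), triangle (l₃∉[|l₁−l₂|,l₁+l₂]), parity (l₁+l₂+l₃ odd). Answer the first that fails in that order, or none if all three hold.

Σmᵢ = 1  ✗
l₃∈[|l₁−l₂|,l₁+l₂]=[1,3], have l₃=1
Σlᵢ = 4 ⇒ even

m_sum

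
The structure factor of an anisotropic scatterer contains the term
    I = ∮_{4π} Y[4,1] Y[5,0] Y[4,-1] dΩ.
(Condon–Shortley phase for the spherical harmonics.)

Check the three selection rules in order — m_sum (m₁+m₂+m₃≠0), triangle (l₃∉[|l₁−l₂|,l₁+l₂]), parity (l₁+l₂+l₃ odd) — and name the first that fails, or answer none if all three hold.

parity

m₁+m₂+m₃ = 1 + 0 − 1 = 0  ✓
triangle: |4−5|=1 ≤ l₃=4 ≤ 4+5=9  ✓
parity: l₁+l₂+l₃ = 13 is odd  ✗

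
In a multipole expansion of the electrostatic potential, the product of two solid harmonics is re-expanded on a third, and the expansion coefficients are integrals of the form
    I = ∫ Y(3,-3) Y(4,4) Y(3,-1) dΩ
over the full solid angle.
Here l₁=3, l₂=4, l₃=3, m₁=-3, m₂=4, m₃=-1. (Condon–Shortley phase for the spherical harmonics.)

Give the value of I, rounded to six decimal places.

Checks pass: Σm=0; 10 even; l₃=3∈[1,7].
(2·3+1)(2·4+1)(2·3+1) = 441
Δ: 4! 2! 4! / 11! → 1/34650
sum: t=1:−1/72 t=2:+1/16 t=3:−1/72 = 5/144
3j²(3 4 3; 0 0 0) = Δ·Π!·Σ² = 2/77  (sign -1)
sum: t=4:+1/1152 = 1/1152
3j²(3 4 3; -3 4 -1) = Δ·Π!·Σ² = 1/33  (sign +1)
combine: 4πI² = 441·2/77·1/33 = 42/121
take √, sign -1: I = -0.16619847

-0.166198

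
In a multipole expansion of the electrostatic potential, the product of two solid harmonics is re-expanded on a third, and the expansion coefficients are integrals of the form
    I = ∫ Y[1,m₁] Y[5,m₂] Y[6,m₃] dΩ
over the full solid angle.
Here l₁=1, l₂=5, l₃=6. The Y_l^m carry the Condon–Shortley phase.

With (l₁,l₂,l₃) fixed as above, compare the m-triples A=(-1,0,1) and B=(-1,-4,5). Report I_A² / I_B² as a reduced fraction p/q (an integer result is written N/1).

Shared (l₁,l₂,l₃)=(1,5,6): N and (l;000)² cancel in I_A²/I_B².
A: Δ = 0!·2!·10!/13! = 1/858; Racah Σ t=0..0: t=0:+1/28800 = 1/28800; ⇒ 3j(1 5 6; -1 0 1)² = 7/286, sgn -1
B: Δ = 0!·2!·10!/13! = 1/858; Racah Σ t=0..0: t=0:+1/725760 = 1/725760; ⇒ 3j(1 5 6; -1 -4 5)² = 5/78, sgn -1
I_A²/I_B² = (7/286)/(5/78) = 21/55

21/55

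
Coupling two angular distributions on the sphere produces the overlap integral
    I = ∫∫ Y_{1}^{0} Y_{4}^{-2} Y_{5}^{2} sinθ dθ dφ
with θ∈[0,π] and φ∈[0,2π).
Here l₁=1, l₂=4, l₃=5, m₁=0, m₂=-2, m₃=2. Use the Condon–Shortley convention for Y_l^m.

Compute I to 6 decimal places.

Rules hold: Σm=0, L=10 even, 3≤5≤5.
N = 3·9·11 = 297
Δ = 0!·2!·8!/11! = 1/495
Racah Σ t=0..0: t=0:+1/576 = 1/576
⇒ 3j(1 4 5; 0 0 0)² = 5/99, sgn -1
Racah Σ t=0..0: t=0:+1/1440 = 1/1440
⇒ 3j(1 4 5; 0 -2 2)² = 7/165, sgn -1
4πI² = N·(3j₀)²·(3jₘ)² = 7/11
I = +1·√(0.636364/4π) = 0.22503380

0.225034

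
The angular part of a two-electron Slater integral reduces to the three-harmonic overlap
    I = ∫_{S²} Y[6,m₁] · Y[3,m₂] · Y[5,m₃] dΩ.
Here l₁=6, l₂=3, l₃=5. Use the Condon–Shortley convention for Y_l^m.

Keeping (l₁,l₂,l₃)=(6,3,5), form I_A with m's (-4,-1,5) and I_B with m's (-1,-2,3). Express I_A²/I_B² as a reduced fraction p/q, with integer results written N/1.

Shared (l₁,l₂,l₃)=(6,3,5): N and (l;000)² cancel in I_A²/I_B².
A: Δ = 4!·8!·2!/15! = 1/675675; Racah Σ t=2..2: t=2:+1/322560 = 1/322560; ⇒ 3j(6 3 5; -4 -1 5)² = 18/1001, sgn +1
B: Δ = 4!·8!·2!/15! = 1/675675; Racah Σ t=0..1: t=0:+1/120960 t=1:−1/17280 = -1/20160; ⇒ 3j(6 3 5; -1 -2 3)² = 64/3003, sgn -1
I_A²/I_B² = (18/1001)/(64/3003) = 27/32

27/32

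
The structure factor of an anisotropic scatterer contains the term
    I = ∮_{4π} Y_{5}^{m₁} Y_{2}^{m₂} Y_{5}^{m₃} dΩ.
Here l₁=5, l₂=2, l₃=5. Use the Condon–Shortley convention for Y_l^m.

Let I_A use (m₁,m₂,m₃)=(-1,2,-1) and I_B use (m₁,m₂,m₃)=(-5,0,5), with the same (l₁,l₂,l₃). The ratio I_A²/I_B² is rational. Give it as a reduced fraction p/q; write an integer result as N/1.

Same 5,2,5: normalisation and zero-m 3j drop out of the ratio.
A: Δ: 2! 8! 2! / 13! → 1/38610; sum: t=2:+1/2304 = 1/2304; 3j²(5 2 5; -1 2 -1) = Δ·Π!·Σ² = 5/143  (sign +1)
B: Δ: 2! 8! 2! / 13! → 1/38610; sum: t=2:+1/161280 = 1/161280; 3j²(5 2 5; -5 0 5) = Δ·Π!·Σ² = 15/286  (sign +1)
I_A²/I_B² = (5/143)/(15/286) = 2/3

2/3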